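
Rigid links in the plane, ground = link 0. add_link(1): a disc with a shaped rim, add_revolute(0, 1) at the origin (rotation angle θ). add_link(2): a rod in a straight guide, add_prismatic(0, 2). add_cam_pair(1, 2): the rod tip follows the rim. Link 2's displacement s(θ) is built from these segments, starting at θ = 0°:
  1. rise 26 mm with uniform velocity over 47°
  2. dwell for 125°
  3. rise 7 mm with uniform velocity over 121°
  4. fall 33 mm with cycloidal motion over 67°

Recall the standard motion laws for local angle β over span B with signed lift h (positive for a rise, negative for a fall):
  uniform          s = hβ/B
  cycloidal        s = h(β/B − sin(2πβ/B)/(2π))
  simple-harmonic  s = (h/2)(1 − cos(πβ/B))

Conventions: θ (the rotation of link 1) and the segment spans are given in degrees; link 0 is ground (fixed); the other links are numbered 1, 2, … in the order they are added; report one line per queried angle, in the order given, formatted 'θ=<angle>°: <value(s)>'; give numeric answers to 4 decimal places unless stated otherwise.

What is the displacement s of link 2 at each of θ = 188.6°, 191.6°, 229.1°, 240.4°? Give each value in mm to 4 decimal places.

segment 1 (0° to 47°, uniform, h = 26) is passed completely: s = 0.0000 + (26) = 26.0000
segment 2 (47° to 172°, dwell): s unchanged at 26.0000
θ = 188.6° falls in segment 3 (172° to 293°, uniform, h = 7): β = 188.6 − 172 = 16.6°, B = 121°; Δs = 7·16.6/121 = 0.9603; s = 26.0000 + 0.9603 = 26.9603
θ = 191.6° falls in segment 3 (172° to 293°, uniform, h = 7): β = 191.6 − 172 = 19.6°, B = 121°; Δs = 7·19.6/121 = 1.1339; s = 26.0000 + 1.1339 = 27.1339
θ = 229.1° falls in segment 3 (172° to 293°, uniform, h = 7): β = 229.1 − 172 = 57.1°, B = 121°; Δs = 7·57.1/121 = 3.3033; s = 26.0000 + 3.3033 = 29.3033
θ = 240.4° falls in segment 3 (172° to 293°, uniform, h = 7): β = 240.4 − 172 = 68.4°, B = 121°; Δs = 7·68.4/121 = 3.9570; s = 26.0000 + 3.9570 = 29.9570

θ=188.6°: 26.9603
θ=191.6°: 27.1339
θ=229.1°: 29.3033
θ=240.4°: 29.9570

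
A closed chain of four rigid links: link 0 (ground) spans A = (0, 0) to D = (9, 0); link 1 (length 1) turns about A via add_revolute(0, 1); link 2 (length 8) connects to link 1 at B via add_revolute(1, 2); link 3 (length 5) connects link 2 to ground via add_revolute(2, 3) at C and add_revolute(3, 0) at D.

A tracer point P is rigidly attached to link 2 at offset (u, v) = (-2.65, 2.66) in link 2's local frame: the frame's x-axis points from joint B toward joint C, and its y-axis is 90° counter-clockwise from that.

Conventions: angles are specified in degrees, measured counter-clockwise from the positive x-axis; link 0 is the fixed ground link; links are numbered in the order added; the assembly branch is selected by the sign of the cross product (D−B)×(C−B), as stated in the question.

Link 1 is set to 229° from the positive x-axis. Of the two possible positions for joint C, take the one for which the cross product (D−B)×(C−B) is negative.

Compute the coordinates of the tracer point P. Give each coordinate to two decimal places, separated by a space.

A=(0,0), D=(9.00,0)
B = A + 1.00·(cos229°, sin229°) = (-0.6561, -0.7547)
|BD| = 9.6855
circle(B,8.00) ∩ circle(D,5.00): a=6.8561, h=4.1224
  candidates: C₊=(5.8579,3.8894) cross=39.928; C₋=(6.5004,-4.3304) cross=-39.928
  branch - wants cross < 0 → take C=(6.5004,-4.3304) (cross=-39.928)
ex = (C−B)/|BC| = (0.8946,-0.4470); ey = (0.4470,0.8946)
P = B + -2.65·ex + 2.66·ey = (-1.8377,2.8092)

-1.84 2.81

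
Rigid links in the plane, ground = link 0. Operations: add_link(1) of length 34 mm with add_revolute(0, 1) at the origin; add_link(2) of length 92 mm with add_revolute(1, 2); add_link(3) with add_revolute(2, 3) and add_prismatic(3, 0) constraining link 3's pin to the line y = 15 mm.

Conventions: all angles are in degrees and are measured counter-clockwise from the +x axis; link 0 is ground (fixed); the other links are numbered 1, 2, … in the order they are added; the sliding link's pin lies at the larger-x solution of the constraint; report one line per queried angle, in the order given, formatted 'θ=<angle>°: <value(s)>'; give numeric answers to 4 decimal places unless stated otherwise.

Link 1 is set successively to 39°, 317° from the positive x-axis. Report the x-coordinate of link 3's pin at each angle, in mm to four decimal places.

geometry: r = 34 mm, L = 92 mm, e = 15 mm
θ=39°: crank pin P = (r cos θ, r sin θ) = (26.422963, 21.396893)
θ=39°: h = r sin θ − e = 21.396893 − 15 = 6.396893
θ=39°: x = r cos θ + √(L² − h²) = 26.422963 + 91.777338 = 118.200301
θ=317°: crank pin P = (r cos θ, r sin θ) = (24.866026, -23.187944)
θ=317°: h = r sin θ − e = -23.187944 − 15 = -38.187944
θ=317°: x = r cos θ + √(L² − h²) = 24.866026 + 83.699946 = 108.565972

θ=39°: 118.2003
θ=317°: 108.5660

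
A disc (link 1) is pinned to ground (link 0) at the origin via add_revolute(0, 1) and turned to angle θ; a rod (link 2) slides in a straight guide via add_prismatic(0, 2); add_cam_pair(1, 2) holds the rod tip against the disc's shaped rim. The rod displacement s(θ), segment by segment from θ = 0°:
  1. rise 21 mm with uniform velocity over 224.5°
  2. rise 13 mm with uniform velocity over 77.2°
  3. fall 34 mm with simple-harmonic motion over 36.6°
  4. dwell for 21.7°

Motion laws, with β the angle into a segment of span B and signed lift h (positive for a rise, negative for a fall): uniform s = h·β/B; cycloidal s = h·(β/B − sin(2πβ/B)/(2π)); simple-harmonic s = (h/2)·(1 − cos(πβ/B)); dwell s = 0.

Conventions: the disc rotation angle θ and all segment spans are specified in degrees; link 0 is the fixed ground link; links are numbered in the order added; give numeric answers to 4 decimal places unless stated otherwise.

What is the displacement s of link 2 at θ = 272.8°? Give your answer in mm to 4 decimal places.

segment 1 (0° to 224.5°, uniform, h = 21) is passed completely: s = 0.0000 + (21) = 21.0000
θ = 272.8° falls in segment 2 (224.5° to 301.7°, uniform, h = 13): β = 272.8 − 224.5 = 48.3°, B = 77.2°; Δs = 13·48.3/77.2 = 8.1334; s = 21.0000 + 8.1334 = 29.1334

29.1334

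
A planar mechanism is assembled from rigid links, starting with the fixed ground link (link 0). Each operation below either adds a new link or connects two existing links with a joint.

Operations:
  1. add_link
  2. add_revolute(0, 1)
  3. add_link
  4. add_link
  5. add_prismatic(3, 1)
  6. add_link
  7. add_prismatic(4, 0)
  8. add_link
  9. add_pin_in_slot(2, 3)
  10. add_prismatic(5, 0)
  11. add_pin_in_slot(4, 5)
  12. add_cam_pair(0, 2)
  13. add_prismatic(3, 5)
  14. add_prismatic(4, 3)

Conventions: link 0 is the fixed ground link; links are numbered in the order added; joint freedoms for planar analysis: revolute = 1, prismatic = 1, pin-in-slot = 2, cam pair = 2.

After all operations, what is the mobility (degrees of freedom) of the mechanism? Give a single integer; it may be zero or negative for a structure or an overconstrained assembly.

link 0 = ground. State L|J1|J2 = 1|0|0
+link1  2|0|0
R(0,1) f=1→J1  2|1|0
+link2  3|1|0
+link3  4|1|0
P(3,1) f=1→J1  4|2|0
+link4  5|2|0
P(4,0) f=1→J1  5|3|0
+link5  6|3|0
PS(2,3) f=2→J2  6|3|1
P(5,0) f=1→J1  6|4|1
PS(4,5) f=2→J2  6|4|2
C(0,2) f=2→J2  6|4|3
P(3,5) f=1→J1  6|5|3
P(4,3) f=1→J1  6|6|3
M = 3(6−1)−2·6−3 = 15−12−3 = 0

M = 0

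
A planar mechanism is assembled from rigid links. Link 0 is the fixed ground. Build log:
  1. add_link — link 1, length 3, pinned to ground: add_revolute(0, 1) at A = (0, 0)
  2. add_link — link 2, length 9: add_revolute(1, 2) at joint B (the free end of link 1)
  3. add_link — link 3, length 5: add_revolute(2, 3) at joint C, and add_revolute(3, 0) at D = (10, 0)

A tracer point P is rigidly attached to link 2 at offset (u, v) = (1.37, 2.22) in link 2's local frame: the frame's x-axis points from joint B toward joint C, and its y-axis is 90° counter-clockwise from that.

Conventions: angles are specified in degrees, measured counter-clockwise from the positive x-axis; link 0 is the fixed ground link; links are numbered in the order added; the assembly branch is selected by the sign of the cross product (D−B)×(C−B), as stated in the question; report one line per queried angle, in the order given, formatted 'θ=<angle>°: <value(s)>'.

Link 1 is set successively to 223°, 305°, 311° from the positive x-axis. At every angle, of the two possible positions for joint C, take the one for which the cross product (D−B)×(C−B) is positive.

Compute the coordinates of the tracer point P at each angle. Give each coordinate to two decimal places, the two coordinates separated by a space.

A=(0,0), D=(10.00,0)
θ=223°: B = A + 3.00·(cos223°, sin223°) = (-2.1941, -2.0460)
θ=223°: |BD| = 12.3645
θ=223°: circle(B,9.00) ∩ circle(D,5.00): a=8.4468, h=3.1067
θ=223°:   candidates: C₊=(5.6222,2.4156) cross=38.413; C₋=(6.6504,-3.7121) cross=-38.413
θ=223°:   branch + wants cross > 0 → take C=(5.6222,2.4156) (cross=38.413)
θ=223°: ex = (C−B)/|BC| = (0.8685,0.4957); ey = (-0.4957,0.8685)
θ=223°: P = B + 1.37·ex + 2.22·ey = (-2.1048,0.5612)
θ=305°: B = A + 3.00·(cos305°, sin305°) = (1.7207, -2.4575)
θ=305°: |BD| = 8.6363
θ=305°: circle(B,9.00) ∩ circle(D,5.00): a=7.5603, h=4.8828
θ=305°:   candidates: C₊=(7.5791,4.3748) cross=42.170; C₋=(10.3579,-4.9872) cross=-42.170
θ=305°:   branch + wants cross > 0 → take C=(7.5791,4.3748) (cross=42.170)
θ=305°: ex = (C−B)/|BC| = (0.6509,0.7591); ey = (-0.7591,0.6509)
θ=305°: P = B + 1.37·ex + 2.22·ey = (0.9272,0.0276)
θ=311°: B = A + 3.00·(cos311°, sin311°) = (1.9682, -2.2641)
θ=311°: |BD| = 8.3448
θ=311°: circle(B,9.00) ∩ circle(D,5.00): a=7.5278, h=4.9328
θ=311°:   candidates: C₊=(7.8752,4.5261) cross=41.163; C₋=(10.5520,-4.9694) cross=-41.163
θ=311°:   branch + wants cross > 0 → take C=(7.8752,4.5261) (cross=41.163)
θ=311°: ex = (C−B)/|BC| = (0.6563,0.7545); ey = (-0.7545,0.6563)
θ=311°: P = B + 1.37·ex + 2.22·ey = (1.1924,0.2266)

θ=223°: -2.10 0.56
θ=305°: 0.93 0.03
θ=311°: 1.19 0.23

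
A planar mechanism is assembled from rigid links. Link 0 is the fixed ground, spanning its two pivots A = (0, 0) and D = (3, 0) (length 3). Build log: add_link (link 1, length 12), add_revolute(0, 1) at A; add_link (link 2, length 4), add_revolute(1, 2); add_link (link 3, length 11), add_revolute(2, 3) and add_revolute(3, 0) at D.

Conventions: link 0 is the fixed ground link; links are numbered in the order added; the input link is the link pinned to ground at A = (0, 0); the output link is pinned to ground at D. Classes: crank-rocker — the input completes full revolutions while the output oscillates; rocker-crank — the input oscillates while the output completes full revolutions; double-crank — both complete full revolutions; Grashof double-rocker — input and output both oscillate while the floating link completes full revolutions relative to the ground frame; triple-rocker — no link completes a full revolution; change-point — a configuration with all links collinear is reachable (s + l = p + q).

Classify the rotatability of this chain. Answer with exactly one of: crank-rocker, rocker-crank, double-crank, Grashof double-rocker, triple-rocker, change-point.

lengths: ground=3, input=12, coupler=4, output=11
sorted: s=3 (shortest), l=12 (longest), p+q=15
s + l = 15 vs p + q = 15
s + l = p + q → change-point (collinear configuration reachable)

change-point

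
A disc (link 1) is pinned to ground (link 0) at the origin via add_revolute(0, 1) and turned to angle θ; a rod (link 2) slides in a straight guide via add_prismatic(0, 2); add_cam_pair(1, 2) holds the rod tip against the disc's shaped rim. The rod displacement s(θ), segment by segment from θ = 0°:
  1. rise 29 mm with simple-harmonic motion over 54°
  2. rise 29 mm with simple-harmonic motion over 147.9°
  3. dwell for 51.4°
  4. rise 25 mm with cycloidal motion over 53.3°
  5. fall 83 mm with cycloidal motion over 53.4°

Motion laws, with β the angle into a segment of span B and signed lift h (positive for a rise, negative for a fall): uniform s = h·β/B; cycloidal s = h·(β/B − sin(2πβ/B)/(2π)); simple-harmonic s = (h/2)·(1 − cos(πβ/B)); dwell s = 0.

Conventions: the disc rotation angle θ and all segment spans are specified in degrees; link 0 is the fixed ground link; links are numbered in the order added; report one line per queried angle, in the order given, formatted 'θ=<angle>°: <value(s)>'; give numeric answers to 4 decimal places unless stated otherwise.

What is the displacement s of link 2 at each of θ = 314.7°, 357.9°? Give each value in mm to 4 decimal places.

segment 1 (0° to 54°, simple-harmonic, h = 29) is passed completely: s = 0.0000 + (29) = 29.0000
segment 2 (54° to 201.9°, simple-harmonic, h = 29) is passed completely: s = 29.0000 + (29) = 58.0000
segment 3 (201.9° to 253.3°, dwell): s unchanged at 58.0000
segment 4 (253.3° to 306.6°, cycloidal, h = 25) is passed completely: s = 58.0000 + (25) = 83.0000
θ = 314.7° falls in segment 5 (306.6° to 360°, cycloidal, h = -83): β = 314.7 − 306.6 = 8.1°, B = 53.4°; Δs = -83·(0.1517 − sin(2π·0.1517)/(2π)) = -1.8213; s = 83.0000 − 1.8213 = 81.1787
θ = 357.9° falls in segment 5 (306.6° to 360°, cycloidal, h = -83): β = 357.9 − 306.6 = 51.3°, B = 53.4°; Δs = -83·(0.9607 − sin(2π·0.9607)/(2π)) = -82.9669; s = 83.0000 − 82.9669 = 0.0331

θ=314.7°: 81.1787
θ=357.9°: 0.0331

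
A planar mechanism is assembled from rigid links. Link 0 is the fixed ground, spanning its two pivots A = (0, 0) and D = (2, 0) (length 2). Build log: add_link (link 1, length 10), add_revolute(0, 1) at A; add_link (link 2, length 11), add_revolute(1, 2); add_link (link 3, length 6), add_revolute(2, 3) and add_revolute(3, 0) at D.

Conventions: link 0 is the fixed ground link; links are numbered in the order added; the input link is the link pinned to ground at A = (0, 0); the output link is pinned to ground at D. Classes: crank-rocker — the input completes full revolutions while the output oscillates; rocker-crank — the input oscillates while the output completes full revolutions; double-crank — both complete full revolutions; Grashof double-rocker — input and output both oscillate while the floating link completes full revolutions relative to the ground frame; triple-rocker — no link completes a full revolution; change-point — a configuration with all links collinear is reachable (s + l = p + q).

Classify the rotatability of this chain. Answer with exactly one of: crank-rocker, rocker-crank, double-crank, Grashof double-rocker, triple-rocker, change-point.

lengths: ground=2, input=10, coupler=11, output=6
sorted: s=2 (shortest), l=11 (longest), p+q=16
s + l = 13 vs p + q = 16
s + l < p + q (Grashof) with shortest = ground link → double-crank

double-crank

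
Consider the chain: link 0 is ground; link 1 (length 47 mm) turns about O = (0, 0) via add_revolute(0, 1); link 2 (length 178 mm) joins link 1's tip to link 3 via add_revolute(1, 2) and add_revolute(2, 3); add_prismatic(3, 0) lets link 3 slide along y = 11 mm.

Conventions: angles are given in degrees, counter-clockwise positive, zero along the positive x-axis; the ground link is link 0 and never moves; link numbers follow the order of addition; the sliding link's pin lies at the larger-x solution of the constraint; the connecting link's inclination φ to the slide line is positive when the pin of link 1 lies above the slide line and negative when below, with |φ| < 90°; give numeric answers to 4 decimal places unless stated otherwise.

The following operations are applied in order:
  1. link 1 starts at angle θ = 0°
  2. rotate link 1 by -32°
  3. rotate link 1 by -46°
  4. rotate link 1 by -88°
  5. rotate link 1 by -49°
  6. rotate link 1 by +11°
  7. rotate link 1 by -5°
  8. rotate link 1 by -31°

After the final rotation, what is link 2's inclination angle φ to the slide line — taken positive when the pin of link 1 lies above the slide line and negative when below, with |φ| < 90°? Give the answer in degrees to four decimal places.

geometry: r = 47 mm, L = 178 mm, e = 11 mm; θ starts at 0°
rotate link 1 by -32°: θ ← 0° -32° = -32°
rotate link 1 by -46°: θ ← -32° -46° = -78°
rotate link 1 by -88°: θ ← -78° -88° = -166°
rotate link 1 by -49°: θ ← -166° -49° = -215°
rotate link 1 by +11°: θ ← -215° +11° = -204°
rotate link 1 by -5°: θ ← -204° -5° = -209°
rotate link 1 by -31°: θ ← -209° -31° = -240°
h = r sin θ − e = 40.703194 − 11 = 29.703194
sin φ = h / L = 29.703194 / 178 = 0.16687188
φ = arcsin(0.16687188) = 9.605993°

9.6060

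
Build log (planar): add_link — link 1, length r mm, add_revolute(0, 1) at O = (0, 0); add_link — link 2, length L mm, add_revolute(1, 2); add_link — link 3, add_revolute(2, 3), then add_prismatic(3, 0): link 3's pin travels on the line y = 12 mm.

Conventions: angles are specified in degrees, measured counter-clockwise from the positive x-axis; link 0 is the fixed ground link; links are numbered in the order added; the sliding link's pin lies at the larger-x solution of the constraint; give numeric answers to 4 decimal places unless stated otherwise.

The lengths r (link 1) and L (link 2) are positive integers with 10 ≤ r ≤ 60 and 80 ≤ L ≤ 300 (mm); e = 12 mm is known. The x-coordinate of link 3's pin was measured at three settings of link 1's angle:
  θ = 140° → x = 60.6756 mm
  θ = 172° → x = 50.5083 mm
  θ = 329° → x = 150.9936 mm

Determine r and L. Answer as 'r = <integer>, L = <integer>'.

constraint per measurement: (x − r cos θ)² + (r sin θ − e)² = L²
subtracting the θ₁ and θ₂ equations cancels the r² and L² terms:
r = (x₁² − x₂²) / (2[(x₁cos θ₁ + e sin θ₁) − (x₂cos θ₂ + e sin θ₂)]) = 59.0005 → r = 59
L² = (x₁ − r cos θ₁)² + (r sin θ₁ − e)² = 11881.0055 → L = 109.0000 → L = 109
check at θ₃=329°: x = 150.9936 (printed 150.9936) ✓

r = 59, L = 109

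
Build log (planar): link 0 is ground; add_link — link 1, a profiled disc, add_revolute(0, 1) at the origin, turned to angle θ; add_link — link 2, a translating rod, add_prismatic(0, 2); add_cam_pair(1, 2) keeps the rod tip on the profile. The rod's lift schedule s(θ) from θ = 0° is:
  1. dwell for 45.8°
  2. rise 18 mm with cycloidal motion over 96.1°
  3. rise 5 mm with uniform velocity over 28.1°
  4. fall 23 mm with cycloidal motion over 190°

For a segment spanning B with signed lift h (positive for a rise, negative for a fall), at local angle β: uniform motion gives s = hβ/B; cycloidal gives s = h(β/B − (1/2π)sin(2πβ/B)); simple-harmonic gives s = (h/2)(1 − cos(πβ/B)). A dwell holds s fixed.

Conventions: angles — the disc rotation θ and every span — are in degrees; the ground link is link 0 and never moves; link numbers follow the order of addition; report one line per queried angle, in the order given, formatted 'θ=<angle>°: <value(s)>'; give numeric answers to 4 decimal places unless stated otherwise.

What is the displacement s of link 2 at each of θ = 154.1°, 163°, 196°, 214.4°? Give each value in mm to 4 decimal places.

seg 1 [0°–45.8°] dwell: s stays 0.0000
seg 2 [45.8°–141.9°] cycloidal, h=18: full span → s += 18 → s = 18.0000
seg 3 [141.9°–170°] uniform, h=5: θ=154.1° here. β=12.2, B=28.1. 5·12.2/28.1 = 2.1708 → s = 20.1708
seg 3 [141.9°–170°] uniform, h=5: θ=163° here. β=21.1, B=28.1. 5·21.1/28.1 = 3.7544 → s = 21.7544
seg 3 [141.9°–170°] uniform, h=5: full span → s += 5 → s = 23.0000
seg 4 [170°–360°] cycloidal, h=-23: θ=196° here. β=26, B=190. -23·(0.1368 − sin(2π·0.1368)/(2π)) = -0.3737 → s = 22.6263
seg 4 [170°–360°] cycloidal, h=-23: θ=214.4° here. β=44.4, B=190. -23·(0.2337 − sin(2π·0.2337)/(2π)) = -1.7334 → s = 21.2666

θ=154.1°: 20.1708
θ=163°: 21.7544
θ=196°: 22.6263
θ=214.4°: 21.2666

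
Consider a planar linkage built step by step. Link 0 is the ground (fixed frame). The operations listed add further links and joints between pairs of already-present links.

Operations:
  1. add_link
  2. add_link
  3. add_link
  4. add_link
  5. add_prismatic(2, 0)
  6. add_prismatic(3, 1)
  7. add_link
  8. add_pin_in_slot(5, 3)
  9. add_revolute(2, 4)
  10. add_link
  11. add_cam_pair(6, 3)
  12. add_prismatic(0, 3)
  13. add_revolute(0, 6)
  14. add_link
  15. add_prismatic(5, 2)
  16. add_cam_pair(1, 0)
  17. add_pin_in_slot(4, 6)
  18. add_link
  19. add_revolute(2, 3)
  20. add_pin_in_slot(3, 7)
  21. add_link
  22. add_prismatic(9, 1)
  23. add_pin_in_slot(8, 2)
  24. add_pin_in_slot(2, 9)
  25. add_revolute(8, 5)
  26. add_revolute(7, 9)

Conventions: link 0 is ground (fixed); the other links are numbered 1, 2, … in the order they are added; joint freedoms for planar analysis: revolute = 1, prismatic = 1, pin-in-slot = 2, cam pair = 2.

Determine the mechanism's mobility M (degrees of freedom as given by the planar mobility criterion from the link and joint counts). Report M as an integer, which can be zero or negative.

(L,J1,J2)=(1,0,0); link0 fixed
link1: (2,0,0)
link2: (3,0,0)
link3: (4,0,0)
link4: (5,0,0)
P 2-0 [J1]: (5,1,0)
P 3-1 [J1]: (5,2,0)
link5: (6,2,0)
PS 5-3 [J2]: (6,2,1)
R 2-4 [J1]: (6,3,1)
link6: (7,3,1)
C 6-3 [J2]: (7,3,2)
P 0-3 [J1]: (7,4,2)
R 0-6 [J1]: (7,5,2)
link7: (8,5,2)
P 5-2 [J1]: (8,6,2)
C 1-0 [J2]: (8,6,3)
PS 4-6 [J2]: (8,6,4)
link8: (9,6,4)
R 2-3 [J1]: (9,7,4)
PS 3-7 [J2]: (9,7,5)
link9: (10,7,5)
P 9-1 [J1]: (10,8,5)
PS 8-2 [J2]: (10,8,6)
PS 2-9 [J2]: (10,8,7)
R 8-5 [J1]: (10,9,7)
R 7-9 [J1]: (10,10,7)
Grübler: 3·9 − 2·10 − 7 = 0

M = 0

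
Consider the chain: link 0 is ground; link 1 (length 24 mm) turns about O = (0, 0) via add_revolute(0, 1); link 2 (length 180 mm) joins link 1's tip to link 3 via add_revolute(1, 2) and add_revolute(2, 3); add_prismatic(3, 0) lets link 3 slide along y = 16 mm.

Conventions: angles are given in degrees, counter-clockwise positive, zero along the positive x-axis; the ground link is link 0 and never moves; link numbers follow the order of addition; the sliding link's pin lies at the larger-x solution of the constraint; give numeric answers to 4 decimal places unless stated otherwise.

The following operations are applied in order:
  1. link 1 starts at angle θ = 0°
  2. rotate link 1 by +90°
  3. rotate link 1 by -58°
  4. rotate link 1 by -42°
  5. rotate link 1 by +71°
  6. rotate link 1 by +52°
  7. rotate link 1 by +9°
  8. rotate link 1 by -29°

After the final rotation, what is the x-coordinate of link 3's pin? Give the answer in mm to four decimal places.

geometry: r = 24 mm, L = 180 mm, e = 16 mm; θ starts at 0°
rotate link 1 by +90°: θ ← 0° +90° = 90°
rotate link 1 by -58°: θ ← 90° -58° = 32°
rotate link 1 by -42°: θ ← 32° -42° = -10°
rotate link 1 by +71°: θ ← -10° +71° = 61°
rotate link 1 by +52°: θ ← 61° +52° = 113°
rotate link 1 by +9°: θ ← 113° +9° = 122°
rotate link 1 by -29°: θ ← 122° -29° = 93°
crank pin P = (r cos θ, r sin θ) = (-1.256063, 23.967109)
h = r sin θ − e = 23.967109 − 16 = 7.967109
x = r cos θ + √(L² − h²) = -1.256063 + 179.823595 = 178.567532

178.5675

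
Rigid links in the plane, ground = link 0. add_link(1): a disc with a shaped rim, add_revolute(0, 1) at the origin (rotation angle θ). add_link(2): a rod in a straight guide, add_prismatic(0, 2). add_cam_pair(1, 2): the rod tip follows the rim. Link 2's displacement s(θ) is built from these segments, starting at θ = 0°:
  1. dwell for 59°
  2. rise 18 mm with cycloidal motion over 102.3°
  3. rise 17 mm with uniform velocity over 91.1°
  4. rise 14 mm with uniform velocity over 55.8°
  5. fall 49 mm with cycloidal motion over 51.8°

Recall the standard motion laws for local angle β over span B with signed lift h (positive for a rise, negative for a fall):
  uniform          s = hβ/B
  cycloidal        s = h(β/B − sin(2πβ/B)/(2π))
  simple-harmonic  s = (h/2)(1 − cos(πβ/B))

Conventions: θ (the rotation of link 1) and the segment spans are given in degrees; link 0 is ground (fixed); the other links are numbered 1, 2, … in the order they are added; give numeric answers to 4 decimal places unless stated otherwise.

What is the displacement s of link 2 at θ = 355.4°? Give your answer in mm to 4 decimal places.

segment 1 (0° to 59°, dwell): s unchanged at 0.0000
segment 2 (59° to 161.3°, cycloidal, h = 18) is passed completely: s = 0.0000 + (18) = 18.0000
segment 3 (161.3° to 252.4°, uniform, h = 17) is passed completely: s = 18.0000 + (17) = 35.0000
segment 4 (252.4° to 308.2°, uniform, h = 14) is passed completely: s = 35.0000 + (14) = 49.0000
θ = 355.4° falls in segment 5 (308.2° to 360°, cycloidal, h = -49): β = 355.4 − 308.2 = 47.2°, B = 51.8°; Δs = -49·(0.9112 − sin(2π·0.9112)/(2π)) = -48.7777; s = 49.0000 − 48.7777 = 0.2223

0.2223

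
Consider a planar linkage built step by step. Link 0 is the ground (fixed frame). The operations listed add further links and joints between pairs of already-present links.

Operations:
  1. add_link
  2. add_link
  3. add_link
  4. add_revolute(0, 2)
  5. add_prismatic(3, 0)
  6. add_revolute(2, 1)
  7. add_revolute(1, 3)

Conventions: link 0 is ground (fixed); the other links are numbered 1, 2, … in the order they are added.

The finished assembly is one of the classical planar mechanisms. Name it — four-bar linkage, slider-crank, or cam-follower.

links: 4 (incl. ground); joints: 3 revolute, 1 prismatic, 0 higher (cam) pair, forming one closed loop
4 links, 3 revolutes + 1 prismatic in one loop → slider-crank

slider-crank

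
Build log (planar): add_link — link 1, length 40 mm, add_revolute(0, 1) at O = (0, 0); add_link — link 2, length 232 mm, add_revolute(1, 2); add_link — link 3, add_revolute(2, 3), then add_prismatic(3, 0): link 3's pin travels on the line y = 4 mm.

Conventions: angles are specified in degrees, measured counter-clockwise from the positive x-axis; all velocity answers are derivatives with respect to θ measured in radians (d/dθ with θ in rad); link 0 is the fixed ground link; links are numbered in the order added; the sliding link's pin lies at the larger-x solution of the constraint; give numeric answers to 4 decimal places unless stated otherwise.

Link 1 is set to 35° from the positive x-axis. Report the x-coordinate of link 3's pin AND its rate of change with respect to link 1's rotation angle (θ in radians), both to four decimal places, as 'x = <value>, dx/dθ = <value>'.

geometry: r = 40 mm, L = 232 mm, e = 4 mm
crank pin P = (r cos θ, r sin θ) = (32.766082, 22.943057)
h = r sin θ − e = 22.943057 − 4 = 18.943057
x = r cos θ + √(L² − h²) = 32.766082 + 231.225346 = 263.991428
dx/dθ = −r sin θ − h·r cos θ/√(L² − h²) (θ in radians; h = 18.943057) = -25.627408

x = 263.9914, dx/dθ = -25.6274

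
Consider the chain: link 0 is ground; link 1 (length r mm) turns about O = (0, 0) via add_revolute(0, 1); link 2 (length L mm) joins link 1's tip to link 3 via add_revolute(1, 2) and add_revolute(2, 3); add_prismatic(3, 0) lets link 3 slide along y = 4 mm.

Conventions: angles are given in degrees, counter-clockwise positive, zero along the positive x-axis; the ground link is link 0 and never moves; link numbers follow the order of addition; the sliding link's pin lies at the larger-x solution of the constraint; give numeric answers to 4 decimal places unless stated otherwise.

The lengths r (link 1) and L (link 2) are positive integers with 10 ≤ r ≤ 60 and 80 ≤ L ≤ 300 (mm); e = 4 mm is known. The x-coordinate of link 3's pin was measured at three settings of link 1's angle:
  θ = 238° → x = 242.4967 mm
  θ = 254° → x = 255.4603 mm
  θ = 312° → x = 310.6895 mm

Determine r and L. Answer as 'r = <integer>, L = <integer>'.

constraint per measurement: (x − r cos θ)² + (r sin θ − e)² = L²
subtracting the θ₁ and θ₂ equations cancels the r² and L² terms:
r = (x₁² − x₂²) / (2[(x₁cos θ₁ + e sin θ₁) − (x₂cos θ₂ + e sin θ₂)]) = 56.0003 → r = 56
L² = (x₁ − r cos θ₁)² + (r sin θ₁ − e)² = 76728.9864 → L = 277.0000 → L = 277
check at θ₃=312°: x = 310.6895 (printed 310.6895) ✓

r = 56, L = 277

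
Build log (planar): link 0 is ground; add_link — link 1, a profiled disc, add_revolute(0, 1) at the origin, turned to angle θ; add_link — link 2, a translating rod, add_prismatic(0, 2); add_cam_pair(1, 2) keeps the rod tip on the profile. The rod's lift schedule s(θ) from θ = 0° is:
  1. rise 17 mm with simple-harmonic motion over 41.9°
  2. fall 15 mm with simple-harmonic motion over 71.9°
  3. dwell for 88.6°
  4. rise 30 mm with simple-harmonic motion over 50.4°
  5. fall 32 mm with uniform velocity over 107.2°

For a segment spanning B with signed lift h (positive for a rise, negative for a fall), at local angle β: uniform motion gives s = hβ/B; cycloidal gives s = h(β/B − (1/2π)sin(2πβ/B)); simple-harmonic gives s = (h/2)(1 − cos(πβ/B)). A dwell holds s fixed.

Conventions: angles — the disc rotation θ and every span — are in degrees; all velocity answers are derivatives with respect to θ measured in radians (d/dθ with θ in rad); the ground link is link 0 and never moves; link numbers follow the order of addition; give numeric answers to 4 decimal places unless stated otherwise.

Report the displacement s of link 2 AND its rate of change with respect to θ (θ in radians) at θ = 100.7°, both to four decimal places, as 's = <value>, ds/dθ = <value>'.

seg 1 [0°–41.9°] simple-harmonic, h=17: full span → s += 17 → s = 17.0000
seg 2 [41.9°–113.8°] simple-harmonic, h=-15: θ=100.7° here. β=58.8, B=71.9. -15/2·(1 − cos(π·0.8178)) = -13.8046 → s = 3.1954
velocity in seg [41.9°–113.8°] (simple-harmonic), θ in radians: β = 58.8° = 1.0263 rad, B = 71.9° = 1.2549 rad; ds/dθ = (πh/(2B)) sin(πβ/B) = (π·(-15)/(2·1.2549)) sin(π·0.8178) = -10.169930 mm/rad

s = 3.1954, ds/dθ = -10.1699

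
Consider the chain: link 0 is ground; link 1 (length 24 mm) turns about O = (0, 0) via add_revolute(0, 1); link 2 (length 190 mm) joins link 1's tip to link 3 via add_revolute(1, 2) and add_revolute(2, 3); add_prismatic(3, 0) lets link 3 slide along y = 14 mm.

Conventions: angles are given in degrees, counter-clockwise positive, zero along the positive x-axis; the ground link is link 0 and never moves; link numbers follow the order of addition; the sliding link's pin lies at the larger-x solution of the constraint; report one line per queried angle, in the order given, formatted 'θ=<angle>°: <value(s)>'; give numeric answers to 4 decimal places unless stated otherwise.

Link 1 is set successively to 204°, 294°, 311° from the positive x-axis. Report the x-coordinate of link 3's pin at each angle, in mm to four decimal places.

geometry: r = 24 mm, L = 190 mm, e = 14 mm
θ=204°: crank pin P = (r cos θ, r sin θ) = (-21.925091, -9.761679)
θ=204°: h = r sin θ − e = -9.761679 − 14 = -23.761679
θ=204°: x = r cos θ + √(L² − h²) = -21.925091 + 188.508309 = 166.583218
θ=294°: crank pin P = (r cos θ, r sin θ) = (9.761679, -21.925091)
θ=294°: h = r sin θ − e = -21.925091 − 14 = -35.925091
θ=294°: x = r cos θ + √(L² − h²) = 9.761679 + 186.572741 = 196.334421
θ=311°: crank pin P = (r cos θ, r sin θ) = (15.745417, -18.113030)
θ=311°: h = r sin θ − e = -18.113030 − 14 = -32.113030
θ=311°: x = r cos θ + √(L² − h²) = 15.745417 + 187.266530 = 203.011947

θ=204°: 166.5832
θ=294°: 196.3344
θ=311°: 203.0119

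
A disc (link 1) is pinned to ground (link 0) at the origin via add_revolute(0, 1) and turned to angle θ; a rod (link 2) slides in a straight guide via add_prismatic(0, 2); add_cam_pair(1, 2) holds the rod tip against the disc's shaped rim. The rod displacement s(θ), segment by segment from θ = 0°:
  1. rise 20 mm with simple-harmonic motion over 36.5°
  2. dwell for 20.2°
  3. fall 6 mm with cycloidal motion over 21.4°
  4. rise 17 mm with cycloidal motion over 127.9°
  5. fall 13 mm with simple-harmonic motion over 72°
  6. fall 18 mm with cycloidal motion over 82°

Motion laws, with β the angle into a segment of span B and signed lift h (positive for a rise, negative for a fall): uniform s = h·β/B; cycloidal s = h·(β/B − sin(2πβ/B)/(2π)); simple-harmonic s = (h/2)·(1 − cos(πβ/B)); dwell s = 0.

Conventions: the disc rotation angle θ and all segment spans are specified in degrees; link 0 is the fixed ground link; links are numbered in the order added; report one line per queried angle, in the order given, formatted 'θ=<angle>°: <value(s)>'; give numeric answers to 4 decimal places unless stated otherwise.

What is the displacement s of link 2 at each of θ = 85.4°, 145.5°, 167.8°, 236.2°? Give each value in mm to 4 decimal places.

segment 1 (0° to 36.5°, simple-harmonic, h = 20) is passed completely: s = 0.0000 + (20) = 20.0000
segment 2 (36.5° to 56.7°, dwell): s unchanged at 20.0000
segment 3 (56.7° to 78.1°, cycloidal, h = -6) is passed completely: s = 20.0000 + (-6) = 14.0000
θ = 85.4° falls in segment 4 (78.1° to 206°, cycloidal, h = 17): β = 85.4 − 78.1 = 7.3°, B = 127.9°; Δs = 17·(0.0571 − sin(2π·0.0571)/(2π)) = 0.0207; s = 14.0000 + 0.0207 = 14.0207
θ = 145.5° falls in segment 4 (78.1° to 206°, cycloidal, h = 17): β = 145.5 − 78.1 = 67.4°, B = 127.9°; Δs = 17·(0.5270 − sin(2π·0.5270)/(2π)) = 9.4149; s = 14.0000 + 9.4149 = 23.4149
θ = 167.8° falls in segment 4 (78.1° to 206°, cycloidal, h = 17): β = 167.8 − 78.1 = 89.7°, B = 127.9°; Δs = 17·(0.7013 − sin(2π·0.7013)/(2π)) = 14.5027; s = 14.0000 + 14.5027 = 28.5027
segment 4 (78.1° to 206°, cycloidal, h = 17) is passed completely: s = 14.0000 + (17) = 31.0000
θ = 236.2° falls in segment 5 (206° to 278°, simple-harmonic, h = -13): β = 236.2 − 206 = 30.2°, B = 72°; Δs = -13/2·(1 − cos(π·0.4194)) = -4.8725; s = 31.0000 − 4.8725 = 26.1275

θ=85.4°: 14.0207
θ=145.5°: 23.4149
θ=167.8°: 28.5027
θ=236.2°: 26.1275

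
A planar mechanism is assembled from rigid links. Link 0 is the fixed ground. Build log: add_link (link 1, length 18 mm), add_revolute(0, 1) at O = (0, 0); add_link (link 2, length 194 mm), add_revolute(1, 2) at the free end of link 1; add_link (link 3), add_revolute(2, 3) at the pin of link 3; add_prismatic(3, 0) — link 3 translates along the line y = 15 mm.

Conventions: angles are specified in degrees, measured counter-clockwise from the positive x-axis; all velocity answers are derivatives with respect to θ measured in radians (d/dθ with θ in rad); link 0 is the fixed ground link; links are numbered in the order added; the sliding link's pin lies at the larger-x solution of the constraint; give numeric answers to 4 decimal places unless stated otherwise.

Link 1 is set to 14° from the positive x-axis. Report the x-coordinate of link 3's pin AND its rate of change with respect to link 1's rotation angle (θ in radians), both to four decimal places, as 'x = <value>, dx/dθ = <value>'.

geometry: r = 18 mm, L = 194 mm, e = 15 mm
crank pin P = (r cos θ, r sin θ) = (17.465323, 4.354594)
h = r sin θ − e = 4.354594 − 15 = -10.645406
x = r cos θ + √(L² − h²) = 17.465323 + 193.707706 = 211.173029
dx/dθ = −r sin θ − h·r cos θ/√(L² − h²) (θ in radians; h = -10.645406) = -3.394769

x = 211.1730, dx/dθ = -3.3948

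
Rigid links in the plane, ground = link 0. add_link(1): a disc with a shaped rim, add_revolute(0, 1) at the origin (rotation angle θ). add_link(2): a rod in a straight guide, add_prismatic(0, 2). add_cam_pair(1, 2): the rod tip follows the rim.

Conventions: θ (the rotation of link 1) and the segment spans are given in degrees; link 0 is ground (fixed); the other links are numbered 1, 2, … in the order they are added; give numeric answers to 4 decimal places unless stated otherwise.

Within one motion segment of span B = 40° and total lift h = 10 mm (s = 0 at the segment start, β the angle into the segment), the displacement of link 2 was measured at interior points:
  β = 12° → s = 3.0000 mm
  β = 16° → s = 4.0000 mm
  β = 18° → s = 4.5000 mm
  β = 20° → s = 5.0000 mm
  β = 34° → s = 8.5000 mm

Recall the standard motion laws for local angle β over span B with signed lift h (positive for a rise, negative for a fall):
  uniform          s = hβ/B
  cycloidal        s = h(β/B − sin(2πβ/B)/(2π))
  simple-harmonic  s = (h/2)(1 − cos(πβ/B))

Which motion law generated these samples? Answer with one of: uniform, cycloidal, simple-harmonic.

candidates at β/B = r: uniform s = h·r (linear in β); cycloidal s = h·(r − sin(2πr)/(2π)); simple-harmonic s = (h/2)(1 − cos(πr))
β=12°: printed 3.0000 | uniform 3.0000, cycloidal 1.4863, simple-harmonic 2.0611
β=16°: printed 4.0000 | uniform 4.0000, cycloidal 3.0645, simple-harmonic 3.4549
β=18°: printed 4.5000 | uniform 4.5000, cycloidal 4.0082, simple-harmonic 4.2178
β=20°: printed 5.0000 | uniform 5.0000, cycloidal 5.0000, simple-harmonic 5.0000
β=34°: printed 8.5000 | uniform 8.5000, cycloidal 9.7876, simple-harmonic 9.4550
only one law matches every sample → uniform

uniform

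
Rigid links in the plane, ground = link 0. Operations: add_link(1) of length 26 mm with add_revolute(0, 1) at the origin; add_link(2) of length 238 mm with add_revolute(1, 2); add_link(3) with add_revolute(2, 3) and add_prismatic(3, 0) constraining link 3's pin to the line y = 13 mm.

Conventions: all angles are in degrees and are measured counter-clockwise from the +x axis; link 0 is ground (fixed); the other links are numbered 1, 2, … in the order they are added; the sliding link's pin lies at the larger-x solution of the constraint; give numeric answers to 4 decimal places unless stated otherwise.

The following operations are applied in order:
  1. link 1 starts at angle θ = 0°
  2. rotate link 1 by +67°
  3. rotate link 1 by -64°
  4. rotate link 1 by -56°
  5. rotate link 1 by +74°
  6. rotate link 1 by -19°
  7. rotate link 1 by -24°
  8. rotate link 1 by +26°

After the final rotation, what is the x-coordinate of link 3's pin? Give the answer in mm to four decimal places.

geometry: r = 26 mm, L = 238 mm, e = 13 mm; θ starts at 0°
rotate link 1 by +67°: θ ← 0° +67° = 67°
rotate link 1 by -64°: θ ← 67° -64° = 3°
rotate link 1 by -56°: θ ← 3° -56° = -53°
rotate link 1 by +74°: θ ← -53° +74° = 21°
rotate link 1 by -19°: θ ← 21° -19° = 2°
rotate link 1 by -24°: θ ← 2° -24° = -22°
rotate link 1 by +26°: θ ← -22° +26° = 4°
crank pin P = (r cos θ, r sin θ) = (25.936665, 1.813668)
h = r sin θ − e = 1.813668 − 13 = -11.186332
x = r cos θ + √(L² − h²) = 25.936665 + 237.736968 = 263.673633

263.6736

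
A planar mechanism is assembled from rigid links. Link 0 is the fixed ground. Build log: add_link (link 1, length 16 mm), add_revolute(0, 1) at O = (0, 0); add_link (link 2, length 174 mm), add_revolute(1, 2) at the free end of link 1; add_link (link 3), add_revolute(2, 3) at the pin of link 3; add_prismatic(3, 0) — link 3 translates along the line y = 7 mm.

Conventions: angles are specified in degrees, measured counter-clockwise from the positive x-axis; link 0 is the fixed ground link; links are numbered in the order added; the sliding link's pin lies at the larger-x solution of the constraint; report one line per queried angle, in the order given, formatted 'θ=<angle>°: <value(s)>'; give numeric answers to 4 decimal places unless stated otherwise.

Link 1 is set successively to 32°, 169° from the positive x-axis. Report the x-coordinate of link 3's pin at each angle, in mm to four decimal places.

geometry: r = 16 mm, L = 174 mm, e = 7 mm
θ=32°: crank pin P = (r cos θ, r sin θ) = (13.568770, 8.478708)
θ=32°: h = r sin θ − e = 8.478708 − 7 = 1.478708
θ=32°: x = r cos θ + √(L² − h²) = 13.568770 + 173.993717 = 187.562486
θ=169°: crank pin P = (r cos θ, r sin θ) = (-15.706035, 3.052944)
θ=169°: h = r sin θ − e = 3.052944 − 7 = -3.947056
θ=169°: x = r cos θ + √(L² − h²) = -15.706035 + 173.955226 = 158.249191

θ=32°: 187.5625
θ=169°: 158.2492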